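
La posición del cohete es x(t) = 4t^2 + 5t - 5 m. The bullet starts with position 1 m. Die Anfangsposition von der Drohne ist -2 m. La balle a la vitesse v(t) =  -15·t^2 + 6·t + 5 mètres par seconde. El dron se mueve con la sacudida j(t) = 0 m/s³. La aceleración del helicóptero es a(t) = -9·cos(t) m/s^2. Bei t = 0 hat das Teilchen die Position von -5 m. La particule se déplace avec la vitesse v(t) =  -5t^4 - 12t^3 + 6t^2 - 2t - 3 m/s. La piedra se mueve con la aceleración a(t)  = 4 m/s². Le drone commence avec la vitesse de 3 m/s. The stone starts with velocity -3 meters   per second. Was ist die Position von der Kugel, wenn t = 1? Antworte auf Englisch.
To find the answer, we compute 1 antiderivative of v(t) = -15·t^2 + 6·t + 5. Taking ∫v(t)dt and applying x(0) = 1, we find x(t) = -5·t^3 + 3·t^2 + 5·t + 1. From the given position equation x(t) = -5·t^3 + 3·t^2 + 5·t + 1, we substitute t = 1 to get x = 4.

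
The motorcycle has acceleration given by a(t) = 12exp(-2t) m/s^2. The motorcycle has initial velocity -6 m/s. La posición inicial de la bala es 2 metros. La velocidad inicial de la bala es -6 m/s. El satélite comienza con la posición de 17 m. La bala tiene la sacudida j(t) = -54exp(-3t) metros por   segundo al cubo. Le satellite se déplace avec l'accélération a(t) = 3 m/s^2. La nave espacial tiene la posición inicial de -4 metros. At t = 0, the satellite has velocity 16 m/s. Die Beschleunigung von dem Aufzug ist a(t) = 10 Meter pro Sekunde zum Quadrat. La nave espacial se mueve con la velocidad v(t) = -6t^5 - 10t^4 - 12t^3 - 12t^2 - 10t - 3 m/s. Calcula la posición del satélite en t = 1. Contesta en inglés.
To solve this, we need to take 2 integrals of our acceleration equation a(t) = 3. Finding the integral of a(t) and using v(0) = 16: v(t) = 3·t + 16. The antiderivative of velocity is position. Using x(0) = 17, we get x(t) = 3·t^2/2 + 16·t + 17. Using x(t) = 3·t^2/2 + 16·t + 17 and substituting t = 1, we find x = 69/2.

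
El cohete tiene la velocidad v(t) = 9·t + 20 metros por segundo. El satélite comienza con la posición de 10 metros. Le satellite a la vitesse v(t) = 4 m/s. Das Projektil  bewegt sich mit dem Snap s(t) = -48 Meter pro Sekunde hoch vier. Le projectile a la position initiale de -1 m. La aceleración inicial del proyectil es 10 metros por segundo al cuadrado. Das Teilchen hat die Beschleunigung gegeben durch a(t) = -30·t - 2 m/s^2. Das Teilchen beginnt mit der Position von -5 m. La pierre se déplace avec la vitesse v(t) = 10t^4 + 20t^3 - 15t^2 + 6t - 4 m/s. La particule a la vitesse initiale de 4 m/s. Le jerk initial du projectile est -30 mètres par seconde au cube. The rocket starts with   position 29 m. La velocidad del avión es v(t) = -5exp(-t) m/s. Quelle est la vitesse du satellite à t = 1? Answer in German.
Aus der Gleichung für die Geschwindigkeit v(t) = 4, setzen wir t = 1 ein und erhalten v = 4.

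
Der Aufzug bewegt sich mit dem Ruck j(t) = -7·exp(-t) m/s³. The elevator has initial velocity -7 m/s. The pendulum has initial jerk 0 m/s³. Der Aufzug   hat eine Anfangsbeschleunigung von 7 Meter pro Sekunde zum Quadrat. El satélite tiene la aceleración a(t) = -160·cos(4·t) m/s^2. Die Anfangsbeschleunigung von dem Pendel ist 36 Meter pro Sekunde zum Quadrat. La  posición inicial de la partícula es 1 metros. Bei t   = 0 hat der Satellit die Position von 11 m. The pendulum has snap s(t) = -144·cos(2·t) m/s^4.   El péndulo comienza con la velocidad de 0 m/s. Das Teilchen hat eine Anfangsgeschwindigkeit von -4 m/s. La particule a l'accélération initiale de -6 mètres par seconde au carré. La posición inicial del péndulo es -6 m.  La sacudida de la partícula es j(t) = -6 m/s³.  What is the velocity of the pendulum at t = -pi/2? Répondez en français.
Nous devons trouver la primitive de notre équation du snap s(t) = -144·cos(2·t) 3 fois. L'intégrale du snap, avec j(0) = 0, donne le jerk: j(t) = -72·sin(2·t). L'intégrale du jerk est l'accélération. En utilisant a(0) = 36, nous obtenons a(t) = 36·cos(2·t). L'intégrale de l'accélération est la vitesse. En utilisant v(0) = 0, nous obtenons v(t) = 18·sin(2·t). De l'équation de la vitesse v(t) = 18·sin(2·t), nous substituons t = -pi/2 pour obtenir v = 0.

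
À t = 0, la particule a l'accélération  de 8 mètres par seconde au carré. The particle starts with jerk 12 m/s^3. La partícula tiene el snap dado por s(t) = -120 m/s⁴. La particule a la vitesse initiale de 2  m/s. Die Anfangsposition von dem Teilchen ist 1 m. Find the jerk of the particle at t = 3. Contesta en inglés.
To solve this, we need to take 1 antiderivative of our snap equation s(t) = -120. Integrating snap and using the initial condition j(0) = 12, we get j(t) = 12 - 120·t. We have jerk j(t) = 12 - 120·t. Substituting t = 3: j(3) = -348.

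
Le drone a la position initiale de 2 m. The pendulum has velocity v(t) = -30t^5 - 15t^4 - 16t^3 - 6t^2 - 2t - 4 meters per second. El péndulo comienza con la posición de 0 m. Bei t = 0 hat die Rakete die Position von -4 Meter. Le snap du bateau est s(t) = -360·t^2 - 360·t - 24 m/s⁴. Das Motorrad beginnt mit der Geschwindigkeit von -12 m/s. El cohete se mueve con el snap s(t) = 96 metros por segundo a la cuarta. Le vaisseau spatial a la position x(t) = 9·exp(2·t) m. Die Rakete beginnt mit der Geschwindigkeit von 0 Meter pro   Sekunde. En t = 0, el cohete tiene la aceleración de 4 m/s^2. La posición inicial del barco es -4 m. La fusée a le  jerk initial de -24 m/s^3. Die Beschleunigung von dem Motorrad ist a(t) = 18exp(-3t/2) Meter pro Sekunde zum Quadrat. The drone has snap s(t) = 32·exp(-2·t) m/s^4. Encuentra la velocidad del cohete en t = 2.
Debemos encontrar la antiderivada de nuestra ecuación del snap s(t) = 96 3 veces. Tomando ∫s(t)dt y aplicando j(0) = -24, encontramos j(t) = 96·t - 24. Tomando ∫j(t)dt y aplicando a(0) = 4, encontramos a(t) = 48·t^2 - 24·t + 4. La antiderivada de la aceleración, con v(0) = 0, da la velocidad: v(t) = 4·t·(4·t^2 - 3·t + 1). De la ecuación de la velocidad v(t) = 4·t·(4·t^2 - 3·t + 1), sustituimos t = 2 para obtener v = 88.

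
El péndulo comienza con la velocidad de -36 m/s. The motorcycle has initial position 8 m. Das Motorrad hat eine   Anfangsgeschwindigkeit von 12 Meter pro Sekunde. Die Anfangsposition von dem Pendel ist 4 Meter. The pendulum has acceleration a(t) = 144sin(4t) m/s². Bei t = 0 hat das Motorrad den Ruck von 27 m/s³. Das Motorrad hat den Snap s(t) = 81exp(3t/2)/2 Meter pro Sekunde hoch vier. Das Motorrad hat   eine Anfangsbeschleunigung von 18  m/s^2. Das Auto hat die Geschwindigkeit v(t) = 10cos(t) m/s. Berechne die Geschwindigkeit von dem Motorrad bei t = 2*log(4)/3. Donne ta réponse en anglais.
To find the answer, we compute 3 integrals of s(t) = 81·exp(3·t/2)/2. Integrating snap and using the initial condition j(0) = 27, we get j(t) = 27·exp(3·t/2). The integral of jerk, with a(0) = 18, gives acceleration: a(t) = 18·exp(3·t/2). Finding the integral of a(t) and using v(0) = 12: v(t) = 12·exp(3·t/2). We have velocity v(t) = 12·exp(3·t/2). Substituting t = 2*log(4)/3: v(2*log(4)/3) = 48.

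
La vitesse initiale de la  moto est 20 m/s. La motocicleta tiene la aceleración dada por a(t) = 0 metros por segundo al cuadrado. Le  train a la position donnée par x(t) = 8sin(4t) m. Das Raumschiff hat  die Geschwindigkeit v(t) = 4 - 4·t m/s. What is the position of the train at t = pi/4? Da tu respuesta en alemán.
Mit x(t) = 8·sin(4·t) und Einsetzen von t = pi/4, finden wir x = 0.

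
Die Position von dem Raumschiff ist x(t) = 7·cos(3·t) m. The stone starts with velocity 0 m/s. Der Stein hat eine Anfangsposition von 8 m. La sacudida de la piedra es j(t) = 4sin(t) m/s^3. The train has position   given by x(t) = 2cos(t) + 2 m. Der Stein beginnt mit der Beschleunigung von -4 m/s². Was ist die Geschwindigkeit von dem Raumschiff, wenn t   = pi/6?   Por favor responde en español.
Debemos derivar nuestra ecuación de la posición x(t) = 7·cos(3·t) 1 vez. La derivada de la posición da la velocidad: v(t) = -21·sin(3·t). Usando v(t) = -21·sin(3·t) y sustituyendo t = pi/6, encontramos v = -21.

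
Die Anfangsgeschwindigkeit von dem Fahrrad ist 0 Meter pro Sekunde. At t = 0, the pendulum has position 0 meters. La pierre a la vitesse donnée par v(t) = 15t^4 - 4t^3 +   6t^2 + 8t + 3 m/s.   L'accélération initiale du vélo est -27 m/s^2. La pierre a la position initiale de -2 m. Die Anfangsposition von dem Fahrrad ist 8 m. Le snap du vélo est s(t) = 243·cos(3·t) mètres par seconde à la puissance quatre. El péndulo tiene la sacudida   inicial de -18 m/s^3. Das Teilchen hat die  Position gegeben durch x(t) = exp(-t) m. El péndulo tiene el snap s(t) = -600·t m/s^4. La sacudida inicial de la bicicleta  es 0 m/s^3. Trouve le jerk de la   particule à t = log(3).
En partant de la position x(t) = exp(-t), nous prenons 3 dérivées. La dérivée de la position donne la vitesse: v(t) = -exp(-t). En prenant d/dt de v(t), nous trouvons a(t) = exp(-t). En prenant d/dt de a(t), nous trouvons j(t) = -exp(-t). En utilisant j(t) = -exp(-t) et en substituant t = log(3), nous trouvons j = -1/3.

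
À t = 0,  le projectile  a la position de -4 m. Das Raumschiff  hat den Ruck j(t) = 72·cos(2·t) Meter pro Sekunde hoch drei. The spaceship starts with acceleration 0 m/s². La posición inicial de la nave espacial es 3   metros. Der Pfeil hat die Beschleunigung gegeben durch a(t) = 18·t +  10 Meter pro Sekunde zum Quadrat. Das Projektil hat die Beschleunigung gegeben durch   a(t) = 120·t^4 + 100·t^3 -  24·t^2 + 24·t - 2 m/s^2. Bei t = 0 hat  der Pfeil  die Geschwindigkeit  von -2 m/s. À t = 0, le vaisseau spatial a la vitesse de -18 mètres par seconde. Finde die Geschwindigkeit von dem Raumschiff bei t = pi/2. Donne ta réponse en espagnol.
Para resolver esto, necesitamos tomar 2 antiderivadas de nuestra ecuación de la sacudida j(t) = 72·cos(2·t). La antiderivada de la sacudida, con a(0) = 0, da la aceleración: a(t) = 36·sin(2·t). Integrando la aceleración y usando la condición inicial v(0) = -18, obtenemos v(t) = -18·cos(2·t). De la ecuación de la velocidad v(t) = -18·cos(2·t), sustituimos t = pi/2 para obtener v = 18.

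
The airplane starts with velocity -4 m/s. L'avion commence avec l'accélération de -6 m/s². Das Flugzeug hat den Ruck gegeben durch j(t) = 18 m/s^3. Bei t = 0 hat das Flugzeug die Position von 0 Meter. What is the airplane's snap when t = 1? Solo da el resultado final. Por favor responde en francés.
À t = 1, s = 0.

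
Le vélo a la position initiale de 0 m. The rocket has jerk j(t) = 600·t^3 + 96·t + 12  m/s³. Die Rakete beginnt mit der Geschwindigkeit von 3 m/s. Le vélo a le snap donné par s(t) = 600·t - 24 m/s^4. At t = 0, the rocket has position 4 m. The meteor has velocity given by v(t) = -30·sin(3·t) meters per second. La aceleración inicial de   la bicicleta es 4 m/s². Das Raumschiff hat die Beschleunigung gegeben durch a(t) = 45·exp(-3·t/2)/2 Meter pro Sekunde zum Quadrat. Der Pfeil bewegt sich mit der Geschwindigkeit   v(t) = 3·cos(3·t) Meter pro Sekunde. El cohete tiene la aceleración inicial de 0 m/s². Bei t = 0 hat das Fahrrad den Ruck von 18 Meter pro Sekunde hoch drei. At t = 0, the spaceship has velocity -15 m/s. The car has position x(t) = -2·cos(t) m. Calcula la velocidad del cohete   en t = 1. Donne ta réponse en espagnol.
Para resolver esto, necesitamos tomar 2 integrales de nuestra ecuación de la sacudida j(t) = 600·t^3 + 96·t + 12. Tomando ∫j(t)dt y aplicando a(0) = 0, encontramos a(t) = 6·t·(25·t^3 + 8·t + 2). La integral de la aceleración, con v(0) = 3, da la velocidad: v(t) = 30·t^5 + 16·t^3 + 6·t^2 + 3. De la ecuación de la velocidad v(t) = 30·t^5 + 16·t^3 + 6·t^2 + 3, sustituimos t = 1 para obtener v = 55.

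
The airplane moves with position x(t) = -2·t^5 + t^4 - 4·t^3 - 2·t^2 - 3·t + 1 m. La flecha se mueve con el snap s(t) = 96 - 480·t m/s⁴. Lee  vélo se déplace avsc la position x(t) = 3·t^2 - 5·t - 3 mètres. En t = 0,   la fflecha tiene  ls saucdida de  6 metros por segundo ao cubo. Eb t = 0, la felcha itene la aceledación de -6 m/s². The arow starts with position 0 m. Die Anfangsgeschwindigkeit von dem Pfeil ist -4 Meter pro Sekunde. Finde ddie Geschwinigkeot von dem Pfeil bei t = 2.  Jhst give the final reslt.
Die Antwort ist -196.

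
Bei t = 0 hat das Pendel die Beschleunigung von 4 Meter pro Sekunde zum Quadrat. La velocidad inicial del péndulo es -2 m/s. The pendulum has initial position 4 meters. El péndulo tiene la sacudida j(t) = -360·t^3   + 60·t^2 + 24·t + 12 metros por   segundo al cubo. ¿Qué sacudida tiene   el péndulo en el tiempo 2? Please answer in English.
From the given jerk equation j(t) = -360·t^3 + 60·t^2 + 24·t + 12, we substitute t = 2 to get j = -2580.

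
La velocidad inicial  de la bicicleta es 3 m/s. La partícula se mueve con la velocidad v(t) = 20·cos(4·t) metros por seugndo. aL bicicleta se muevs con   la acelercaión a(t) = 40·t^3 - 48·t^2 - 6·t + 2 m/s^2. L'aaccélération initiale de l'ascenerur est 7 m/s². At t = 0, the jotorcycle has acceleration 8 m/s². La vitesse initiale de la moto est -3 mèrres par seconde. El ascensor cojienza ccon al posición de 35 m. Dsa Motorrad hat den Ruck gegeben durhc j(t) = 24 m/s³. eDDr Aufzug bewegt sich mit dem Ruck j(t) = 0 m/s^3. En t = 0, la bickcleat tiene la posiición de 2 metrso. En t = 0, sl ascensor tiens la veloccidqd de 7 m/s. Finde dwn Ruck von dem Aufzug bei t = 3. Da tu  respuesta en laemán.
Wir haben den Ruck j(t) = 0. Durch Einsetzen von t = 3: j(3) = 0.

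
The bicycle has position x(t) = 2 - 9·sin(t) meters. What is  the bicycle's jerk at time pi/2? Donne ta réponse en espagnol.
Partiendo de la posición x(t) = 2 - 9·sin(t), tomamos 3 derivadas. Tomando d/dt de x(t), encontramos v(t) = -9·cos(t). Derivando la velocidad, obtenemos la aceleración: a(t) = 9·sin(t). La derivada de la aceleración da la sacudida: j(t) = 9·cos(t). De la ecuación de la sacudida j(t) = 9·cos(t), sustituimos t = pi/2 para obtener j = 0.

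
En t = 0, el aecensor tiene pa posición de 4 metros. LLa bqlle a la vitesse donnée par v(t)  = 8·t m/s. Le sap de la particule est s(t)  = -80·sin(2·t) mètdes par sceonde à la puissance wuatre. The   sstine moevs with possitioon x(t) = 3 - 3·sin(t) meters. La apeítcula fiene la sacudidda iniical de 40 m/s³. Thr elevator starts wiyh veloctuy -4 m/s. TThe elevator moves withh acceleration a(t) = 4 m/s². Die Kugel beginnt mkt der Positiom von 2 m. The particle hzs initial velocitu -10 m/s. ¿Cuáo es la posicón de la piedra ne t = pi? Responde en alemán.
Aus der Gleichung für die Position x(t) = 3 - 3·sin(t), setzen wir t = pi ein und erhalten x = 3.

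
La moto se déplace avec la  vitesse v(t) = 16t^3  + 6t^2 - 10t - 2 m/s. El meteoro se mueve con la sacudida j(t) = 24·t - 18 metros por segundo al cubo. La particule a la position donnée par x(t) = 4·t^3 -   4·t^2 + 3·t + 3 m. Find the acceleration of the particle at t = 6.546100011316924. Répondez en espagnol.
Partiendo de la posición x(t) = 4·t^3 - 4·t^2 + 3·t + 3, tomamos 2 derivadas. La derivada de la posición da la velocidad: v(t) = 12·t^2 - 8·t + 3. Tomando d/dt de v(t), encontramos a(t) = 24·t - 8. Usando a(t) = 24·t - 8 y sustituyendo t = 6.546100011316924, encontramos a = 149.106400271606.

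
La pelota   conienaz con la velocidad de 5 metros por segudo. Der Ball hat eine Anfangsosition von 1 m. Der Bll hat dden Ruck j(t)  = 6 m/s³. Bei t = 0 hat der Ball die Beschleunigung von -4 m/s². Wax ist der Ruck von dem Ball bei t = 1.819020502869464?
Mit j(t) = 6 und Einsetzen von t = 1.819020502869464, finden wir j = 6.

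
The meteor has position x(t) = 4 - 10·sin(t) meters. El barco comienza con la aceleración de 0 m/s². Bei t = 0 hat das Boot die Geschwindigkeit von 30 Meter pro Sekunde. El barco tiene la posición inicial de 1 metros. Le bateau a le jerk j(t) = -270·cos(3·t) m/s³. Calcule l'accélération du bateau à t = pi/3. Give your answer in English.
To find the answer, we compute 1 integral of j(t) = -270·cos(3·t). Integrating jerk and using the initial condition a(0) = 0, we get a(t) = -90·sin(3·t). We have acceleration a(t) = -90·sin(3·t). Substituting t = pi/3: a(pi/3) = 0.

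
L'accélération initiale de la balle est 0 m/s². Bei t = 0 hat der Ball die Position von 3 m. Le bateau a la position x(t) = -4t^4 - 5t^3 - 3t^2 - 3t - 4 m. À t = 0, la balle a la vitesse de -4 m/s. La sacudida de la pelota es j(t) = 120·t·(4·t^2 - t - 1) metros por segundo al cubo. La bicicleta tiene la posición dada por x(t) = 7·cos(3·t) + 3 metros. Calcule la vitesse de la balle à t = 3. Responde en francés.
En partant du jerk j(t) = 120·t·(4·t^2 - t - 1), nous prenons 2 intégrales. La primitive du jerk, avec a(0) = 0, donne l'accélération: a(t) = t^2·(120·t^2 - 40·t - 60). En prenant ∫a(t)dt et en appliquant v(0) = -4, nous trouvons v(t) = 24·t^5 - 10·t^4 - 20·t^3 - 4. En utilisant v(t) = 24·t^5 - 10·t^4 - 20·t^3 - 4 et en substituant t = 3, nous trouvons v = 4478.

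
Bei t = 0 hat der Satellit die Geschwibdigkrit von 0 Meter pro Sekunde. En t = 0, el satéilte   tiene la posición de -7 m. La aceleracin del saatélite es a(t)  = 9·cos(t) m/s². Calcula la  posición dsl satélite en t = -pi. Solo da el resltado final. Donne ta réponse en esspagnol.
x(-pi) = 11.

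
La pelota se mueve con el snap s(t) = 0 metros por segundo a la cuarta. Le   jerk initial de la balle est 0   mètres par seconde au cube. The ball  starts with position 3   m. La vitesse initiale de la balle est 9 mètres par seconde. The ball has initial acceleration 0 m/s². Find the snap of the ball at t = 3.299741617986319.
We have snap s(t) = 0. Substituting t = 3.299741617986319: s(3.299741617986319) = 0.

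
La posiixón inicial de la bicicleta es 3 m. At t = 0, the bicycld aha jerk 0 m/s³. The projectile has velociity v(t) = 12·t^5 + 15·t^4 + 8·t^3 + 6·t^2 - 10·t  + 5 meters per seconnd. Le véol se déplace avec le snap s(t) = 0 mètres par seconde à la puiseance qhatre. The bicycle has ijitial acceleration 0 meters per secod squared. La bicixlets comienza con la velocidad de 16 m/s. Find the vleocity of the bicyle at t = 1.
Starting from snap s(t) = 0, we take 3 antiderivatives. The integral of snap, with j(0) = 0, gives jerk: j(t) = 0. Finding the integral of j(t) and using a(0) = 0: a(t) = 0. The integral of acceleration, with v(0) = 16, gives velocity: v(t) = 16. We have velocity v(t) = 16. Substituting t = 1: v(1) = 16.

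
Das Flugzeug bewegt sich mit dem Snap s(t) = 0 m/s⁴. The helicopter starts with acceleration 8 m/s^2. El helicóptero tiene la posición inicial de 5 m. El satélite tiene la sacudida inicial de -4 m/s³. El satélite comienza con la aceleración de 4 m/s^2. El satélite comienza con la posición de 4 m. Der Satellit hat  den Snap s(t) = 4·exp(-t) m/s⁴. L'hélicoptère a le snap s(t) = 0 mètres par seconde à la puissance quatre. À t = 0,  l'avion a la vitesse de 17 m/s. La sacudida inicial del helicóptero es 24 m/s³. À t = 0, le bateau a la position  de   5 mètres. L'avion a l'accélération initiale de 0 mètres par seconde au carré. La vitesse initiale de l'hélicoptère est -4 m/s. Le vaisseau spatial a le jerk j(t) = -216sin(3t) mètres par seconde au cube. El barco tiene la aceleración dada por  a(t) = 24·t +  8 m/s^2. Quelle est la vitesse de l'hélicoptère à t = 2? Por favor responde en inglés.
To find the answer, we compute 3 antiderivatives of s(t) = 0. Integrating snap and using the initial condition j(0) = 24, we get j(t) = 24. The integral of jerk, with a(0) = 8, gives acceleration: a(t) = 24·t + 8. The antiderivative of acceleration, with v(0) = -4, gives velocity: v(t) = 12·t^2 + 8·t - 4. From the given velocity equation v(t) = 12·t^2 + 8·t - 4, we substitute t = 2 to get v = 60.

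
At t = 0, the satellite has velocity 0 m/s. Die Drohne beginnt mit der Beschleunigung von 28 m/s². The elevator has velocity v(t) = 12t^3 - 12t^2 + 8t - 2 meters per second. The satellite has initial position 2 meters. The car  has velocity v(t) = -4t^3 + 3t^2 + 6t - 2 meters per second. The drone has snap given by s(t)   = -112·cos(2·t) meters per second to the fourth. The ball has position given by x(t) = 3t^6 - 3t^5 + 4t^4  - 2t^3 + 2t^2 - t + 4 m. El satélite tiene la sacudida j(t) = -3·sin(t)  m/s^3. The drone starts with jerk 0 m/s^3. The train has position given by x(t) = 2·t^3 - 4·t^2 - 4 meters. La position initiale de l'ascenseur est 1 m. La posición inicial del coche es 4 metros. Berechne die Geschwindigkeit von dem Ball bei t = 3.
Um dies zu lösen, müssen wir 1 Ableitung unserer Gleichung für die Position x(t) = 3·t^6 - 3·t^5 + 4·t^4 - 2·t^3 + 2·t^2 - t + 4 nehmen. Mit d/dt von x(t) finden wir v(t) = 18·t^5 - 15·t^4 + 16·t^3 - 6·t^2 + 4·t - 1. Aus der Gleichung für die Geschwindigkeit v(t) = 18·t^5 - 15·t^4 + 16·t^3 - 6·t^2 + 4·t - 1, setzen wir t = 3 ein und erhalten v = 3548.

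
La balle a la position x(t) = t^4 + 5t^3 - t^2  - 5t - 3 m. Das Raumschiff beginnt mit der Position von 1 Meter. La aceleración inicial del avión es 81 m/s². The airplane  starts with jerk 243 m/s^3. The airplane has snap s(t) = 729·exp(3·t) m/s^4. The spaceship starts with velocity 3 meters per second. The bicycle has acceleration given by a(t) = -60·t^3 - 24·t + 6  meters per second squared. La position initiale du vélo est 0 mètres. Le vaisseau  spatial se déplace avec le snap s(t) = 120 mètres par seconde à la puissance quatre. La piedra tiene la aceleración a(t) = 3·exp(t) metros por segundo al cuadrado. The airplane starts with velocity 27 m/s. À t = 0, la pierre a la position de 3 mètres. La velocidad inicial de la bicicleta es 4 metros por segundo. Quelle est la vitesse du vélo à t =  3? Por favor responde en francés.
Nous devons intégrer notre équation de l'accélération a(t) = -60·t^3 - 24·t + 6 1 fois. L'intégrale de l'accélération est la vitesse. En utilisant v(0) = 4, nous obtenons v(t) = -15·t^4 - 12·t^2 + 6·t + 4. Nous avons la vitesse v(t) = -15·t^4 - 12·t^2 + 6·t + 4. En substituant t = 3: v(3) = -1301.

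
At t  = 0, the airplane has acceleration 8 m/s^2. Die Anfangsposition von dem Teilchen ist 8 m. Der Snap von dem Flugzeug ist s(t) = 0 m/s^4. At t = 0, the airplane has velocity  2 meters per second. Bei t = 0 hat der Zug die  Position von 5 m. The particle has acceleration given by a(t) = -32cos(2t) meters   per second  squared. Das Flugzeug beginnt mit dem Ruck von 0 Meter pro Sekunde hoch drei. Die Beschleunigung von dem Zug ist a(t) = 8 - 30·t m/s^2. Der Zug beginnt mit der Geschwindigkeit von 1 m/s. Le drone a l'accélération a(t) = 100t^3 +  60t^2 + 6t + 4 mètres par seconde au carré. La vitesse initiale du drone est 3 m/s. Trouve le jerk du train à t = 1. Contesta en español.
Para resolver esto, necesitamos tomar 1 derivada de nuestra ecuación de la aceleración a(t) = 8 - 30·t. Tomando d/dt de a(t), encontramos j(t) = -30. Tenemos la sacudida j(t) = -30. Sustituyendo t = 1: j(1) = -30.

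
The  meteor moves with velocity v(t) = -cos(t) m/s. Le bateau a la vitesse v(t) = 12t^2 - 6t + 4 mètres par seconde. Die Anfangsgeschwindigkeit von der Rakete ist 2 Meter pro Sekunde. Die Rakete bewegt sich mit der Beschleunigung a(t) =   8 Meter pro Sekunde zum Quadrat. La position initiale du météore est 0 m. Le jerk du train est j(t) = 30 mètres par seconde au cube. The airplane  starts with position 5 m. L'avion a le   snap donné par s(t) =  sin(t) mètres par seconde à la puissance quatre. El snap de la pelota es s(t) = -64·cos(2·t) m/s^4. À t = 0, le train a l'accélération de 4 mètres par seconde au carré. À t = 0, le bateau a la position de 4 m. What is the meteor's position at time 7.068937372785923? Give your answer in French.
En partant de la vitesse v(t) = -cos(t), nous prenons 1 primitive. L'intégrale de la vitesse est la position. En utilisant x(0) = 0, nous obtenons x(t) = -sin(t). De l'équation de la position x(t) = -sin(t), nous substituons t = 7.068937372785923 pour obtenir x = -0.707356983551685.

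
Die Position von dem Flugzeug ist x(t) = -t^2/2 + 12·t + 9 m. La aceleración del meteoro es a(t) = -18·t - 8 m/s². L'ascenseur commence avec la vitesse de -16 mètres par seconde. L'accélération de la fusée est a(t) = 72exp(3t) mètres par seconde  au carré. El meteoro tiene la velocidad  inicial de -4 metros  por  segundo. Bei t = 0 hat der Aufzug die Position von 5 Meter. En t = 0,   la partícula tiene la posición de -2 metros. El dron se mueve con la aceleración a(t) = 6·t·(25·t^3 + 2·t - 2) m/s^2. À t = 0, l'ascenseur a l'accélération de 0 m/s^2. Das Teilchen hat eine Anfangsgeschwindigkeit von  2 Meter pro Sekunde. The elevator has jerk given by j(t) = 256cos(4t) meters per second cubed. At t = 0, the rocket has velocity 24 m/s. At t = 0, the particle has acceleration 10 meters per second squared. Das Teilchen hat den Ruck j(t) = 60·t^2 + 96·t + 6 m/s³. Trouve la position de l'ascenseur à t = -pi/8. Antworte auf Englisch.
We need to integrate our jerk equation j(t) = 256·cos(4·t) 3 times. Taking ∫j(t)dt and applying a(0) = 0, we find a(t) = 64·sin(4·t). The antiderivative of acceleration is velocity. Using v(0) = -16, we get v(t) = -16·cos(4·t). Finding the antiderivative of v(t) and using x(0) = 5: x(t) = 5 - 4·sin(4·t). We have position x(t) = 5 - 4·sin(4·t). Substituting t = -pi/8: x(-pi/8) = 9.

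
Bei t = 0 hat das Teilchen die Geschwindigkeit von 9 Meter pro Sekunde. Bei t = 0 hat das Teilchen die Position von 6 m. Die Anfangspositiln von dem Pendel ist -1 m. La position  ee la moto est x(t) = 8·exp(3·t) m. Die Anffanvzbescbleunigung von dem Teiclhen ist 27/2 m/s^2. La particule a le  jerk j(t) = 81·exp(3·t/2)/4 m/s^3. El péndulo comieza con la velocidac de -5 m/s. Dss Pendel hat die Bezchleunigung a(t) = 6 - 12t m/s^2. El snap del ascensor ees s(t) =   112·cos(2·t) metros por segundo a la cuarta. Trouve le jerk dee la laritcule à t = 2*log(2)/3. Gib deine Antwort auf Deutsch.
Wir haben den Ruck j(t) = 81·exp(3·t/2)/4. Durch Einsetzen von t = 2*log(2)/3: j(2*log(2)/3) = 81/2.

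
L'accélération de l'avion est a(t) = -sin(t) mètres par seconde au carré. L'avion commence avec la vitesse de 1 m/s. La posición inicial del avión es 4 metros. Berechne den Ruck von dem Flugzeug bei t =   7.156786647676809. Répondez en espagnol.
Partiendo de la aceleración a(t) = -sin(t), tomamos 1 derivada. Derivando la aceleración, obtenemos la sacudida: j(t) = -cos(t). Tenemos la sacudida j(t) = -cos(t). Sustituyendo t = 7.156786647676809: j(7.156786647676809) = -0.642069762852068.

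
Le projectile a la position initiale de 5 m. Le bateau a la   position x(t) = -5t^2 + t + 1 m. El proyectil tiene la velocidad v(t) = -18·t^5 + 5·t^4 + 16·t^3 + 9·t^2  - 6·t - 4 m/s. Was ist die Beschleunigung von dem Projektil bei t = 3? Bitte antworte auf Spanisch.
Partiendo de la velocidad v(t) = -18·t^5 + 5·t^4 + 16·t^3 + 9·t^2 - 6·t - 4, tomamos 1 derivada. Tomando d/dt de v(t), encontramos a(t) = -90·t^4 + 20·t^3 + 48·t^2 + 18·t - 6. De la ecuación de la aceleración a(t) = -90·t^4 + 20·t^3 + 48·t^2 + 18·t - 6, sustituimos t = 3 para obtener a = -6270.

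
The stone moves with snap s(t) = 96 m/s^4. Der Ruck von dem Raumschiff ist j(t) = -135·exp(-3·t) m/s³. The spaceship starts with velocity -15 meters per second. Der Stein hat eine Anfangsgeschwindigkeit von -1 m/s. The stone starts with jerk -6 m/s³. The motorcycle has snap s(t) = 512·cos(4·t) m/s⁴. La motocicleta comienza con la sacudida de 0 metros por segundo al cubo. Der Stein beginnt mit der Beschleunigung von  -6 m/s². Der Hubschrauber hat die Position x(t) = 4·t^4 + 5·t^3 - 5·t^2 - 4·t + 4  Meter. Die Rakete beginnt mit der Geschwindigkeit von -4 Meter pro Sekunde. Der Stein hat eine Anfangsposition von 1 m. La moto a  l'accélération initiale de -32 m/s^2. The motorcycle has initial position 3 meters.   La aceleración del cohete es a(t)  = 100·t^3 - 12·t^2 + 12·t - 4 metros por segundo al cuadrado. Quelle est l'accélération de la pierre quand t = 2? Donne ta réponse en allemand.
Wir müssen das Integral unserer Gleichung für den Snap s(t) = 96 2-mal finden. Durch Integration von dem Snap und Verwendung der Anfangsbedingung j(0) = -6, erhalten wir j(t) = 96·t - 6. Mit ∫j(t)dt und Anwendung von a(0) = -6, finden wir a(t) = 48·t^2 - 6·t - 6. Mit a(t) = 48·t^2 - 6·t - 6 und Einsetzen von t = 2, finden wir a = 174.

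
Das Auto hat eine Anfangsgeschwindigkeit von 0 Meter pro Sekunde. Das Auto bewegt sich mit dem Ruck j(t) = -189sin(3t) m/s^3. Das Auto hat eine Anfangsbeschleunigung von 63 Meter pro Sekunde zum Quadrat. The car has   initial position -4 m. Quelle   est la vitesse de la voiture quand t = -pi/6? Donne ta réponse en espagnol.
Necesitamos integrar nuestra ecuación de la sacudida j(t) = -189·sin(3·t) 2 veces. La antiderivada de la sacudida, con a(0) = 63, da la aceleración: a(t) = 63·cos(3·t). La antiderivada de la aceleración es la velocidad. Usando v(0) = 0, obtenemos v(t) = 21·sin(3·t). Tenemos la velocidad v(t) = 21·sin(3·t). Sustituyendo t = -pi/6: v(-pi/6) = -21.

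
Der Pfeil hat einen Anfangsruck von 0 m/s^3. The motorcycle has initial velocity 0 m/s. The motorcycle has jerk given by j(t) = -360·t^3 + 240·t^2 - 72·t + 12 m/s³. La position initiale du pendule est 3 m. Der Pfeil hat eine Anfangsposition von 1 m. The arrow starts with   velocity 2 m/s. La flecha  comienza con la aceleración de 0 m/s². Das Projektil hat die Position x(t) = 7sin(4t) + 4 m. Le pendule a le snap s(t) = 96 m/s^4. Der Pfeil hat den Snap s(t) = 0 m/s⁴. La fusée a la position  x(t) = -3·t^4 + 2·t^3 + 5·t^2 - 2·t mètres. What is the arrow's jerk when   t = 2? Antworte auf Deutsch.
Um dies zu lösen, müssen wir 1 Integral unserer Gleichung für den Snap s(t) = 0 finden. Das Integral von dem Snap ist der Ruck. Mit j(0) = 0 erhalten wir j(t) = 0. Aus der Gleichung für den Ruck j(t) = 0, setzen wir t = 2 ein und erhalten j = 0.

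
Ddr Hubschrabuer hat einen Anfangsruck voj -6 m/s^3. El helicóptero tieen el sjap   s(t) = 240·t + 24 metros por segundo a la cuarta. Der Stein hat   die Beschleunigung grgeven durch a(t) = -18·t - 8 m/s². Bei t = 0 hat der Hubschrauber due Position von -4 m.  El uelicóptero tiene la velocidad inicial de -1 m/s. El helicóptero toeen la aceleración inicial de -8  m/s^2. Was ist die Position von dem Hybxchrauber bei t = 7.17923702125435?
Um dies zu lösen, müssen wir 4 Integrale unserer Gleichung für den Snap s(t) = 240·t + 24 finden. Die Stammfunktion von dem Snap ist der Ruck. Mit j(0) = -6 erhalten wir j(t) = 120·t^2 + 24·t - 6. Das Integral von dem Ruck, mit a(0) = -8, ergibt die Beschleunigung: a(t) = 40·t^3 + 12·t^2 - 6·t - 8. Mit ∫a(t)dt und Anwendung von v(0) = -1, finden wir v(t) = 10·t^4 + 4·t^3 - 3·t^2 - 8·t - 1. Durch Integration von der Geschwindigkeit und Verwendung der Anfangsbedingung x(0) = -4, erhalten wir x(t) = 2·t^5 + t^4 - t^3 - 4·t^2 - t - 4. Mit x(t) = 2·t^5 + t^4 - t^3 - 4·t^2 - t - 4 und Einsetzen von t = 7.17923702125435, finden wir x = 40212.7274386952.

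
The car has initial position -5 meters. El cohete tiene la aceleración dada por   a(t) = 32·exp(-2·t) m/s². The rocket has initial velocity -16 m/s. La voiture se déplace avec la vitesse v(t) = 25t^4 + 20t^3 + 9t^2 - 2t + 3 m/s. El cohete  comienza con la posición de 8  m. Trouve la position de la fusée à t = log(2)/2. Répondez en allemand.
Um dies zu lösen, müssen wir 2 Stammfunktionen unserer Gleichung für die Beschleunigung a(t) = 32·exp(-2·t) finden. Das Integral von der Beschleunigung, mit v(0) = -16, ergibt die Geschwindigkeit: v(t) = -16·exp(-2·t). Mit ∫v(t)dt und Anwendung von x(0) = 8, finden wir x(t) = 8·exp(-2·t). Wir haben die Position x(t) = 8·exp(-2·t). Durch Einsetzen von t = log(2)/2: x(log(2)/2) = 4.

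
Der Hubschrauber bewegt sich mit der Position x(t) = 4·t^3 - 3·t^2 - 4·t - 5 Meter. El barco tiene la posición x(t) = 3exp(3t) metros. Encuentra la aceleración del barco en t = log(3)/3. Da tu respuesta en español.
Partiendo de la posición x(t) = 3·exp(3·t), tomamos 2 derivadas. Tomando d/dt de x(t), encontramos v(t) = 9·exp(3·t). La derivada de la velocidad da la aceleración: a(t) = 27·exp(3·t). Usando a(t) = 27·exp(3·t) y sustituyendo t = log(3)/3, encontramos a = 81.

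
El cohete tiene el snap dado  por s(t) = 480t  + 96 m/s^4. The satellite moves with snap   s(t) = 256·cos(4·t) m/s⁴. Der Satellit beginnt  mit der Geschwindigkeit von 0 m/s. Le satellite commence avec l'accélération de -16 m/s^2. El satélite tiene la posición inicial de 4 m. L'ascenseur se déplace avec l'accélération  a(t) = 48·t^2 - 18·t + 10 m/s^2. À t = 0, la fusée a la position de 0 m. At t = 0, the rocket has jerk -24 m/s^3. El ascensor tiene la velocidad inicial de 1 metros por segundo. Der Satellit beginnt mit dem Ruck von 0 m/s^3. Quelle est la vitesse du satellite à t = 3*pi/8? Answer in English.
We need to integrate our snap equation s(t) = 256·cos(4·t) 3 times. Finding the antiderivative of s(t) and using j(0) = 0: j(t) = 64·sin(4·t). The integral of jerk is acceleration. Using a(0) = -16, we get a(t) = -16·cos(4·t). The integral of acceleration, with v(0) = 0, gives velocity: v(t) = -4·sin(4·t). Using v(t) = -4·sin(4·t) and substituting t = 3*pi/8, we find v = 4.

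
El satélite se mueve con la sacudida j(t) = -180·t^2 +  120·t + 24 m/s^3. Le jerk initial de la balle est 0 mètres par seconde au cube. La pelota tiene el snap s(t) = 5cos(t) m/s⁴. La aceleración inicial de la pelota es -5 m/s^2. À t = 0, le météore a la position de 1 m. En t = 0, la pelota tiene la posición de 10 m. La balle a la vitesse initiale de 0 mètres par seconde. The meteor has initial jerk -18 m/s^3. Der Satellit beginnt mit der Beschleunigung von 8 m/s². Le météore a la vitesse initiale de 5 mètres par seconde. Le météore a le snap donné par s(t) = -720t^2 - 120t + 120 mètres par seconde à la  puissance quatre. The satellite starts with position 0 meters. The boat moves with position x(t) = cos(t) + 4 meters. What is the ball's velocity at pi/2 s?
To solve this, we need to take 3 integrals of our snap equation s(t) = 5·cos(t). Integrating snap and using the initial condition j(0) = 0, we get j(t) = 5·sin(t). Integrating jerk and using the initial condition a(0) = -5, we get a(t) = -5·cos(t). The antiderivative of acceleration, with v(0) = 0, gives velocity: v(t) = -5·sin(t). Using v(t) = -5·sin(t) and substituting t = pi/2, we find v = -5.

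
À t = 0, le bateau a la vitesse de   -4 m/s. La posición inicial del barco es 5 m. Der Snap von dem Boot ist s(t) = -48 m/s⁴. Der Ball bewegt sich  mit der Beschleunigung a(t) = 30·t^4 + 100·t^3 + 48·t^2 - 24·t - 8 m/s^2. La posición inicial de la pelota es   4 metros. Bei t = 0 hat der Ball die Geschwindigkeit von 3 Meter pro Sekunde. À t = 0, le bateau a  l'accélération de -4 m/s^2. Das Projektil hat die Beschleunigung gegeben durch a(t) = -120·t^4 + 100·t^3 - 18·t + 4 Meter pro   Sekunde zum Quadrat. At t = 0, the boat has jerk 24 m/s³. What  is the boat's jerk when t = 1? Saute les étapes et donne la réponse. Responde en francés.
La réponse est -24.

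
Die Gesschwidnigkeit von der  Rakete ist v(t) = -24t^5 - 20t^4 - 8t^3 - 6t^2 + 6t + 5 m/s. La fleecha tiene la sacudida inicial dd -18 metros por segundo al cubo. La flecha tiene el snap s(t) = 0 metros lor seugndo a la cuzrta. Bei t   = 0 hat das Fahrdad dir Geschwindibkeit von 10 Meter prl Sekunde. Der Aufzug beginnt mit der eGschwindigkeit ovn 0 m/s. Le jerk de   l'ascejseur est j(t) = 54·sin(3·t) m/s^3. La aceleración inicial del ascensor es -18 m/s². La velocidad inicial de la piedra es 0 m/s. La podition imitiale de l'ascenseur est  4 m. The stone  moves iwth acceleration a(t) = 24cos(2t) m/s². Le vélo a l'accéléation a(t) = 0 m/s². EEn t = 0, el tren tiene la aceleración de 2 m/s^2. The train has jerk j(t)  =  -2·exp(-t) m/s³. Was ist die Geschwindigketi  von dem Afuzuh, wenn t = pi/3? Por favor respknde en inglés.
To solve this, we need to take 2 integrals of our jerk equation j(t) = 54·sin(3·t). Integrating jerk and using the initial condition a(0) = -18, we get a(t) = -18·cos(3·t). Integrating acceleration and using the initial condition v(0) = 0, we get v(t) = -6·sin(3·t). Using v(t) = -6·sin(3·t) and substituting t = pi/3, we find v = 0.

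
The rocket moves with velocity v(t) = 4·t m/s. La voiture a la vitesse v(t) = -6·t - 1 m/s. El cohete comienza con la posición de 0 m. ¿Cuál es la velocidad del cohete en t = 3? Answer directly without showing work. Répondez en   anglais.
v(3) = 12.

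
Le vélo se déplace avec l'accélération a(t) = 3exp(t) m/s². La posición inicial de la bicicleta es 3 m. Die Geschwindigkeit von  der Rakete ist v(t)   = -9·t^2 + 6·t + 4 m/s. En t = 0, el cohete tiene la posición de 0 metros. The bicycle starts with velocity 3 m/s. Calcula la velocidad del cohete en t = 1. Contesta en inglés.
Using v(t) = -9·t^2 + 6·t + 4 and substituting t = 1, we find v = 1.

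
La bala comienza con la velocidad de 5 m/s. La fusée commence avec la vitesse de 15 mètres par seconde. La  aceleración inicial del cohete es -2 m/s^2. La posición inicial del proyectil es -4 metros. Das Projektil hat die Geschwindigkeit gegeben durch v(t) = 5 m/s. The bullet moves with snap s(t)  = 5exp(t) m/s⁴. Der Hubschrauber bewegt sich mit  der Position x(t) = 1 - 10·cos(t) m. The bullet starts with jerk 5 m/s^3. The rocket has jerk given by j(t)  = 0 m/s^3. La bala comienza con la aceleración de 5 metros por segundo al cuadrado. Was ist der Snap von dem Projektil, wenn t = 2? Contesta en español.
Para resolver esto, necesitamos tomar 3 derivadas de nuestra ecuación de la velocidad v(t) = 5. Tomando d/dt de v(t), encontramos a(t) = 0. La derivada de la aceleración da la sacudida: j(t) = 0. Tomando d/dt de j(t), encontramos s(t) = 0. De la ecuación del snap s(t) = 0, sustituimos t = 2 para obtener s = 0.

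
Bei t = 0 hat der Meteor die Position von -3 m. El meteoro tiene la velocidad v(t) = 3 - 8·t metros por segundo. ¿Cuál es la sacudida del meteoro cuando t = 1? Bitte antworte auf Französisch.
Pour résoudre ceci, nous devons prendre 2 dérivées de notre équation de la vitesse v(t) = 3 - 8·t. En prenant d/dt de v(t), nous trouvons a(t) = -8. La dérivée de l'accélération donne le jerk: j(t) = 0. De l'équation du jerk j(t) = 0, nous substituons t = 1 pour obtenir j = 0.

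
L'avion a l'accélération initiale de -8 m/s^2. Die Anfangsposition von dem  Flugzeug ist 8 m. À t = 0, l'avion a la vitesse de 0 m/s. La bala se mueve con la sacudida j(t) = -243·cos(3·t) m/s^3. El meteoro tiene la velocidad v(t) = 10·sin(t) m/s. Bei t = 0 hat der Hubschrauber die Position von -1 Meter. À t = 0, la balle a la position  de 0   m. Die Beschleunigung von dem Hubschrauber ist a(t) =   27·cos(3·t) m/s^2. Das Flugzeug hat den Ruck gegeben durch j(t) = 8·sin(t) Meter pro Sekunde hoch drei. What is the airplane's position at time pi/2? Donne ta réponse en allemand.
Wir müssen die Stammfunktion unserer Gleichung für den Ruck j(t) = 8·sin(t) 3-mal finden. Die Stammfunktion von dem Ruck, mit a(0) = -8, ergibt die Beschleunigung: a(t) = -8·cos(t). Mit ∫a(t)dt und Anwendung von v(0) = 0, finden wir v(t) = -8·sin(t). Mit ∫v(t)dt und Anwendung von x(0) = 8, finden wir x(t) = 8·cos(t). Aus der Gleichung für die Position x(t) = 8·cos(t), setzen wir t = pi/2 ein und erhalten x = 0.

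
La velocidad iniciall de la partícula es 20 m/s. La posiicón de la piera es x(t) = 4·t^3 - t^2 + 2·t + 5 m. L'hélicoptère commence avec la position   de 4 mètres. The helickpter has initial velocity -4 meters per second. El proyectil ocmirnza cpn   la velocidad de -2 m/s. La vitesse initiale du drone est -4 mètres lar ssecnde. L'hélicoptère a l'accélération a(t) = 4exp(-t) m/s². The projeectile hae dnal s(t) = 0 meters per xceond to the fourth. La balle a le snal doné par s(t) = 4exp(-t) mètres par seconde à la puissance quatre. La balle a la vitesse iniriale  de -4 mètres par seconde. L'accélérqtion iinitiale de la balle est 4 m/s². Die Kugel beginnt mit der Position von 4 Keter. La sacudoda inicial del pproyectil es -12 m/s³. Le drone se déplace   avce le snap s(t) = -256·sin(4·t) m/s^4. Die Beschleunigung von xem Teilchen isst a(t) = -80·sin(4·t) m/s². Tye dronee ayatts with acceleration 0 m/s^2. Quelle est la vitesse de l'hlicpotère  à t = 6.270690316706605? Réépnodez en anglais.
To solve this, we need to take 1 integral of our acceleration equation a(t) = 4·exp(-t). The integral of acceleration, with v(0) = -4, gives velocity: v(t) = -4·exp(-t). From the given velocity equation v(t) = -4·exp(-t), we substitute t = 6.270690316706605 to get v = -0.00756369118784448.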